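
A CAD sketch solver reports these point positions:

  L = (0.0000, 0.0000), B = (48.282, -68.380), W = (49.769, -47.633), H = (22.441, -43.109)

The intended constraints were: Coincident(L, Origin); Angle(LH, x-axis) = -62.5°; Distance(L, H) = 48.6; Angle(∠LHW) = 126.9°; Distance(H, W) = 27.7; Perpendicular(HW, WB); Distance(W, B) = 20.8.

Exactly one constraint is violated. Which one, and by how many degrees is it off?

Perpendicular(HW, WB) — off by 5.30°.

L = (0.00, 0.00) ✓; LH at -62.50° ✓; |LH| = 48.60 ✓; ∠LHW = 126.9° ✓; |HW| = 27.70 ✓; ∠(HW, WB) = 84.70° ✗; |WB| = 20.80 ✓.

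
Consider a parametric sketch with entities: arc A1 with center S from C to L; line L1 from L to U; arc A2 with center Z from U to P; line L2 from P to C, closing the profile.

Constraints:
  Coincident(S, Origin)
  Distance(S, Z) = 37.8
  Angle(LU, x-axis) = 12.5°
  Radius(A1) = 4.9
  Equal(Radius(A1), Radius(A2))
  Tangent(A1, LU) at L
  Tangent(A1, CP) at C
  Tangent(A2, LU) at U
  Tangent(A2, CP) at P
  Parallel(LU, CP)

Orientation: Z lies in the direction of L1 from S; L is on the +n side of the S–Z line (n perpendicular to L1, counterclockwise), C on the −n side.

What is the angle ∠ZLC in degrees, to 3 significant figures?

82.6°

The slot axis is L1's direction at 12.5°, so u = (cos 12.5°, sin 12.5°) = (0.976, 0.216) and n = (−sin 12.5°, cos 12.5°) = (-0.216, 0.976). S is at the origin and Z lies 37.8 along u from S, so Z = 37.8·u = (36.9, 8.18). Tangency of A1 to both parallel lines with radius 4.9 puts L and C at S ± 4.9·n: L = (-1.06, 4.78), C = (1.06, -4.78). Then cos ∠ZLC = LZ·LC / (|LZ||LC|), giving 82.6°.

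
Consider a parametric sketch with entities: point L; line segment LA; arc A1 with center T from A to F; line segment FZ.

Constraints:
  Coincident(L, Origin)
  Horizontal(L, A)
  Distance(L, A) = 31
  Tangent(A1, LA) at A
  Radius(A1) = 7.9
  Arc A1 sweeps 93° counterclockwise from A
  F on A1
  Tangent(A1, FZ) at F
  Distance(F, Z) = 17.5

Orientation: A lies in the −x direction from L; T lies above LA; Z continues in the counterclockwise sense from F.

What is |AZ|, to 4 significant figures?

26.72

L is at the origin; LA is horizontal with |LA| = 31.0 and A on the −x side, so A = (-31.00, 0.000). Tangency of A1 to LA means the radius TA is perpendicular to LA, so T = A + (0, 7.9) = (-31.00, 7.900). On A1, A sits at bearing -90° from T; a 93° counterclockwise sweep puts F at bearing 3°, so F = T + 7.9·(cos 3°, sin 3°) = (-23.11, 8.313). A1 meets FZ tangentially, so TF is at right angles to FZ, so FZ runs along (−sin 3°, cos 3°); with |FZ| = 17.5, Z = (-24.03, 25.79). Then |AZ| = |Z − A| = 26.72.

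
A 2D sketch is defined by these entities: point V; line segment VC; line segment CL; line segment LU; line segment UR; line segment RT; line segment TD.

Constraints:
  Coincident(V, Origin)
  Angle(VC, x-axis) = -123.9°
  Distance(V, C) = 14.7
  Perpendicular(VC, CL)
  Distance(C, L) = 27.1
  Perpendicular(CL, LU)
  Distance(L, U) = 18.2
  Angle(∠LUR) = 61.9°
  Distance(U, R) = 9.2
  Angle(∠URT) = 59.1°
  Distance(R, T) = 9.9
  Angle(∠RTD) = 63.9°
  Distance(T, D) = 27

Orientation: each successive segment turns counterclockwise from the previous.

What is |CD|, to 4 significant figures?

46.46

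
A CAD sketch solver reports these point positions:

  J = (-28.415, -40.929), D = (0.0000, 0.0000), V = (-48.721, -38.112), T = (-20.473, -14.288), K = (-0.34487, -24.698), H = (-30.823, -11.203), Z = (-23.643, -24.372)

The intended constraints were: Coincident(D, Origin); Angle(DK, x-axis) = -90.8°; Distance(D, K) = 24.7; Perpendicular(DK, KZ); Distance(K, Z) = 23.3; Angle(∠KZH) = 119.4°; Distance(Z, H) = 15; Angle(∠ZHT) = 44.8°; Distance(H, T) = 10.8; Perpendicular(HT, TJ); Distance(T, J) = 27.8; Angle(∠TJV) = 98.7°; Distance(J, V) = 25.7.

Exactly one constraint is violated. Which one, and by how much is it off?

Distance(J, V) = 25.7 — off by 5.20.

D = (0.00, 0.00) ✓; DK at -90.80° ✓; |DK| = 24.70 ✓; ∠(DK, KZ) = 90.00° ✓; |KZ| = 23.30 ✓; ∠KZH = 119.4° ✓; |ZH| = 15.00 ✓; ∠ZHT = 44.80° ✓; |HT| = 10.80 ✓; ∠(HT, TJ) = 90.00° ✓; |TJ| = 27.80 ✓; ∠TJV = 98.70° ✓; |JV| = 20.50 ✗.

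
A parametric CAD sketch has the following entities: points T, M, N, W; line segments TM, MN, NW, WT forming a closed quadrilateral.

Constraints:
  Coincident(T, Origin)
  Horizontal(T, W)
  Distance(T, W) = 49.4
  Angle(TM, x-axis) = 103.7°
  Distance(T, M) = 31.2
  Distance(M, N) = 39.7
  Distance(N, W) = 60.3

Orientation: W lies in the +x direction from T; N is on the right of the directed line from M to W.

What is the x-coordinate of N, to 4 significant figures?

-10.18

Checks: |MN| = 39.70 ✓; |NW| = 60.30 ✓.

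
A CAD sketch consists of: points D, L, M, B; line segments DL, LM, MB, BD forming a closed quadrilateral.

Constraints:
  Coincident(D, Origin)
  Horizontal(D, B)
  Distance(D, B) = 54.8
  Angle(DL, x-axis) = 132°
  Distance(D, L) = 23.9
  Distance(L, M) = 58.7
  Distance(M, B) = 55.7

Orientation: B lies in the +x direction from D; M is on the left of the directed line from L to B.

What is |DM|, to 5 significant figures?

60.414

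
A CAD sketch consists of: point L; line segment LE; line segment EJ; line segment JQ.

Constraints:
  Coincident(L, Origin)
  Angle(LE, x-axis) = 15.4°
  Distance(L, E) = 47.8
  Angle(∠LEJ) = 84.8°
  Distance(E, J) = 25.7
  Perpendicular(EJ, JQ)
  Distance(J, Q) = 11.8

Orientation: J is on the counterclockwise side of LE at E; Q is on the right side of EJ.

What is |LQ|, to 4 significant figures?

63.13

∠LEJ = 84.8°, so EJ runs at 15.4° + (180° − 84.8°) = 110.6° from the x-axis; with |EJ| = 25.7, J = E + 25.7·(cos 110.6°, sin 110.6°) = (37.04, 36.75). The perpendicularity gives JQ at right angles to EJ; with |JQ| = 11.8 on the right of EJ, Q = J + 11.8·(0.9361, 0.3518) = (48.09, 40.90). Then |LQ| = |Q − L| = 63.13.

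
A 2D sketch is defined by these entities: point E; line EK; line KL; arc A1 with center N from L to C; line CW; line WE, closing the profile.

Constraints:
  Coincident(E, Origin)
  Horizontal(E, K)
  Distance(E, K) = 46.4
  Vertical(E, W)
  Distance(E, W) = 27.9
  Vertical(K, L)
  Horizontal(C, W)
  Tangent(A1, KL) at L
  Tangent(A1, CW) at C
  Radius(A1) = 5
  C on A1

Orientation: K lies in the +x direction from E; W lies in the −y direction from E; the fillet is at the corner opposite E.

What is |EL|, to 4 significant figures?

51.74

E is at the origin; E and K share the same y with |EK| = 46.4 and K on the +x side, so K = (46.40, 0.000). EW is vertical with |EW| = 27.9 and W on the −y side, so W = (0.000, -27.90). The virtual corner opposite E is at (46.40, -27.90). Since A1 is tangent to KL there, NL ⟂ KL and A1 meets CW tangentially, so NC is at right angles to CW, with radius 5.0, so the center N sits 5.0 in from both sides at N = (41.40, -22.90). That places the tangent points at L = (46.40, -22.90) on KL and C = (41.40, -27.90) on CW. Then |EL| = |L − E| = 51.74.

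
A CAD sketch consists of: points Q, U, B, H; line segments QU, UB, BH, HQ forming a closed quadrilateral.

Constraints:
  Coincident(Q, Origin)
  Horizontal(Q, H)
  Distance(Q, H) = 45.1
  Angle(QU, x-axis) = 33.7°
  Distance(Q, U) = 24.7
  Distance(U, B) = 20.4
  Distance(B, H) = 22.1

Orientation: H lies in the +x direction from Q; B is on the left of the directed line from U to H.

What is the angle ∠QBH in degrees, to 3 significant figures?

76.4°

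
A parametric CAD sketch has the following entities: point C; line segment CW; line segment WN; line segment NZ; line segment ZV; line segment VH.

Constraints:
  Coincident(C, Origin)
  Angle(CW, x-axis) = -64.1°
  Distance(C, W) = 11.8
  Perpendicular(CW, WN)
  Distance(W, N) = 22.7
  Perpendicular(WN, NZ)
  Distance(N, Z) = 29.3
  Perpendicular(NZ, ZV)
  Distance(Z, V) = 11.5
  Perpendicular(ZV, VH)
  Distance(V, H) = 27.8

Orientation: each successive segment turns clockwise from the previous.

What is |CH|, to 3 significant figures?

15.2

NZ is perpendicular to ZV, so ZV runs at 25.9°; with |ZV| = 11.5, V = (-17.7, 10.9). The perpendicularity gives VH at right angles to ZV, so VH runs at -64.1°; with |VH| = 27.8, H = (-5.58, -14.2). Then |CH| = |H − C| = 15.2.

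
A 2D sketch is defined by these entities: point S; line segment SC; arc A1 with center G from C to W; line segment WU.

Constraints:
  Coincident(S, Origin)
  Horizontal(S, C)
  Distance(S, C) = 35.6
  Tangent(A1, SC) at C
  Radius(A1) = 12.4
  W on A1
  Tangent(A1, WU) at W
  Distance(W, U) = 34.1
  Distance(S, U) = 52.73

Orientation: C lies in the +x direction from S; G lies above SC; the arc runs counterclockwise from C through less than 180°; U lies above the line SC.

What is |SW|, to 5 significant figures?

49.582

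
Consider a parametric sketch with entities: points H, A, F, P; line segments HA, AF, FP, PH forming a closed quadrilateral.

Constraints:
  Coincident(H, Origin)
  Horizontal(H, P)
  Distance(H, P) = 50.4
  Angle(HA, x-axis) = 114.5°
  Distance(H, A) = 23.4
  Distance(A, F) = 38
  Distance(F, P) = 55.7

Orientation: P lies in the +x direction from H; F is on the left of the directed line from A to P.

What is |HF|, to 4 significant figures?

49.88

H is at the origin; HP is horizontal with |HP| = 50.4 and P in +x, so P = (50.4, 0). HA runs at 114.5° with |HA| = 23.4, so A = (-9.704, 21.29). F is determined by |AF| = 38.0 and |FP| = 55.7 together: it lies at the intersection of circle(A, 38.0) and circle(P, 55.7). With |AP| = 63.76, the foot of the radical line on AP is 18.88 from A and the perpendicular offset is √(38.0² − 18.88²) = 32.98. Taking the left-of-AP solution: F = (19.10, 46.08).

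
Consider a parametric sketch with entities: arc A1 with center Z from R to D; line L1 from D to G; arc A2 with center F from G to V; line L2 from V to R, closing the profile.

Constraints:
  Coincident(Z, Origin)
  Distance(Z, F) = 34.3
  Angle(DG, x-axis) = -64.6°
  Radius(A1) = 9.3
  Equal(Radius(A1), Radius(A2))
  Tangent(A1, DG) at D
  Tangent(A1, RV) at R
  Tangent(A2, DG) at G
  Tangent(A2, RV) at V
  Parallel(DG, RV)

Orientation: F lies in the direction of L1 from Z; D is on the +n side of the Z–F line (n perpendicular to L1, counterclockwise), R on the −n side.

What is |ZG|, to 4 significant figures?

35.54

The slot axis is L1's direction at -64.6°, so u = (cos -64.6°, sin -64.6°) = (0.4289, -0.9033) and n = (−sin -64.6°, cos -64.6°) = (0.9033, 0.4289). Z is at the origin and F lies 34.3 along u from Z, so F = 34.3·u = (14.71, -30.98). Tangency of A1 to both parallel lines with radius 9.3 puts D and R at Z ± 9.3·n: D = (8.401, 3.989), R = (-8.401, -3.989). Equal radii place G and V the same way about F: G = F + 9.3·n = (23.11, -27.00), V = F − 9.3·n = (6.311, -34.97). Then |ZG| = |G − Z| = 35.54.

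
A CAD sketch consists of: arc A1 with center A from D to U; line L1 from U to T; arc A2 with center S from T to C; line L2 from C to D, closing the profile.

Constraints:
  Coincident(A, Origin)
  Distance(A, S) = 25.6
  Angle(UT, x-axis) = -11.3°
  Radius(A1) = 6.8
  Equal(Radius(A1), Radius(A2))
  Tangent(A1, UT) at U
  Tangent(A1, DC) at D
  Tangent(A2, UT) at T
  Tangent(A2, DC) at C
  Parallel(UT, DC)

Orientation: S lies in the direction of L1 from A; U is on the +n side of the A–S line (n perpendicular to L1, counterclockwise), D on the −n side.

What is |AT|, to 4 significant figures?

26.49

The slot axis is L1's direction at -11.3°, so u = (cos -11.3°, sin -11.3°) = (0.9806, -0.1959) and n = (−sin -11.3°, cos -11.3°) = (0.1959, 0.9806). A is at the origin and S lies 25.6 along u from A, so S = 25.6·u = (25.10, -5.016). Tangency of A1 to both parallel lines with radius 6.8 puts U and D at A ± 6.8·n: U = (1.332, 6.668), D = (-1.332, -6.668). Equal radii place T and C the same way about S: T = S + 6.8·n = (26.44, 1.652), C = S − 6.8·n = (23.77, -11.68). Then |AT| = |T − A| = 26.49.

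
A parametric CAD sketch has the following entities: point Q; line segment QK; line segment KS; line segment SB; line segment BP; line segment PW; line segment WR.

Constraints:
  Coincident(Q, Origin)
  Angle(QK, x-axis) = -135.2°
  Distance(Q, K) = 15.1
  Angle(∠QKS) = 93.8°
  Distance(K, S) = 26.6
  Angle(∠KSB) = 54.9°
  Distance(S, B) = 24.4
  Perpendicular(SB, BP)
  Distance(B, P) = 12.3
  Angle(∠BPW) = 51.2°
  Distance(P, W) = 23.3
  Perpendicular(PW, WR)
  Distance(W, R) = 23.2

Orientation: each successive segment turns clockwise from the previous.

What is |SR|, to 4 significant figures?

29.11

Q is at the origin; QK runs at -135.2° with length 15.1, so K = (-10.71, -10.64). ∠QKS = 93.8° gives KS at 138.6° from the x-axis; with |KS| = 26.6, S = (-30.67, 6.951). ∠KSB = 54.9° gives SB at 13.50° from the x-axis; with |SB| = 24.4, B = (-6.942, 12.65). SB ⟂ BP, so BP runs at -76.50°; with |BP| = 12.3, P = (-4.070, 0.6868). ∠BPW = 51.2° gives PW at 154.7° from the x-axis; with |PW| = 23.3, W = (-25.14, 10.64). The perpendicularity gives WR at right angles to PW, so WR runs at 64.70°; with |WR| = 23.2, R = (-15.22, 31.62). Then |SR| = |R − S| = 29.11.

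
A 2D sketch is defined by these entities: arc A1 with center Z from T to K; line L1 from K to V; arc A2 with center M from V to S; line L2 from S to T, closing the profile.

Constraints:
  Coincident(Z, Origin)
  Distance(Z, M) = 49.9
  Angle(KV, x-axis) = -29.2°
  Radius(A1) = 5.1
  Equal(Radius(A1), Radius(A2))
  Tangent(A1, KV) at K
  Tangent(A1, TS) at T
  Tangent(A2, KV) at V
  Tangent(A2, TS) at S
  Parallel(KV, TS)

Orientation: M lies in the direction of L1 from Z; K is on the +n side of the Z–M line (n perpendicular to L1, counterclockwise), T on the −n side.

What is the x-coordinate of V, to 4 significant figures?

46.05

Tangency of A1 to both parallel lines with radius 5.1 puts K and T at Z ± 5.1·n: K = (2.488, 4.452), T = (-2.488, -4.452). Equal radii place V and S the same way about M: V = M + 5.1·n = (46.05, -19.89), S = M − 5.1·n = (41.07, -28.80). So V.x = 46.05.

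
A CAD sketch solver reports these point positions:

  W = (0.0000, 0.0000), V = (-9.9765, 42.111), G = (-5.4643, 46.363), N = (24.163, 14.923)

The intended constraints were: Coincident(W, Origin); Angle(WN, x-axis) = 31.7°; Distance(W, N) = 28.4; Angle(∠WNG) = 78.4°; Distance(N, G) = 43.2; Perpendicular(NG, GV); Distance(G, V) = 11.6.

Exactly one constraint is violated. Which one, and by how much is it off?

Distance(G, V) = 11.6 — off by 5.40.

W = (0.00, 0.00) ✓; WN at 31.70° ✓; |WN| = 28.40 ✓; ∠WNG = 78.40° ✓; |NG| = 43.20 ✓; ∠(NG, GV) = 90.00° ✓; |GV| = 6.200 ✗.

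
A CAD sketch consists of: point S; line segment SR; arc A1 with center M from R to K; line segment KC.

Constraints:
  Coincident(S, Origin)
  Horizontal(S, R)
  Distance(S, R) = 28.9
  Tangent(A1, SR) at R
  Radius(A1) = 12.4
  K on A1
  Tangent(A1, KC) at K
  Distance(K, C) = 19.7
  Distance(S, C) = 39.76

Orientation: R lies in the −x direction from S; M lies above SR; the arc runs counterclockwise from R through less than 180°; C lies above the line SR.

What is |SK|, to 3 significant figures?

22.3

S is at the origin; S and R share the same y with |SR| = 28.9 and R on the −x side, so R = (-28.9, 0.00). The tangent condition forces MR to be normal to SR, so M = R + (0, 12.4) = (-28.9, 12.4). Since MK ⟂ KC (tangency), |MC| = √(12.4² + 19.7²) = 23.3 regardless of where K sits on A1. So C lies on both circle(S, 39.76) and circle(M, 23.3); the above-SR intersection is C = (-20.5, 34.1). K is the foot of the tangent from C: K = (-16.7, 14.7).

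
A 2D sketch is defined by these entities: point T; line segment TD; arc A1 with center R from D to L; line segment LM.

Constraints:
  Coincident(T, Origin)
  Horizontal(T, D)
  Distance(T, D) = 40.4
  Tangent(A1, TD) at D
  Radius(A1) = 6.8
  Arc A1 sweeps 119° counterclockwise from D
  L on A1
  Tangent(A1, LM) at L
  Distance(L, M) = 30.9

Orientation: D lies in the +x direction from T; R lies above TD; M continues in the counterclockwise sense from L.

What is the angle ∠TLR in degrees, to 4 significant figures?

16.71°

Tangency of A1 to TD means the radius RD is perpendicular to TD, so R = D + (0, 6.8) = (40.40, 6.800). On A1, D sits at bearing -90° from R; a 119° counterclockwise sweep puts L at bearing 29°, so L = R + 6.8·(cos 29°, sin 29°) = (46.35, 10.10). Then cos ∠TLR = LT·LR / (|LT||LR|), giving 16.71°.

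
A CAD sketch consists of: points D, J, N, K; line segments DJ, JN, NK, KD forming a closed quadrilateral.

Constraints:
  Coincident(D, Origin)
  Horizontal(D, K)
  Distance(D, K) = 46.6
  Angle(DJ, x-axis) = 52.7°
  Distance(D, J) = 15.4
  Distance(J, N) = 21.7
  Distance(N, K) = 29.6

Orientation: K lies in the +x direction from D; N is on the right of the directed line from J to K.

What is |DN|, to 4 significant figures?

19.56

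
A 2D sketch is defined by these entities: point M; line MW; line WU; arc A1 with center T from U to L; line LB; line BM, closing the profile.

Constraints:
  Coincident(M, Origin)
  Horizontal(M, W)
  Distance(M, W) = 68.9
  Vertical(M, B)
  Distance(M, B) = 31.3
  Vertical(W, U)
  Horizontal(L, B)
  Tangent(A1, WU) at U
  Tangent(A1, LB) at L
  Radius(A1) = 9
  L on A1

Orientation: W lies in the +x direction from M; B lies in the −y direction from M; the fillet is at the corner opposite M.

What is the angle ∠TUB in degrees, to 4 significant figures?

7.442°

M is at the origin; MW is horizontal with |MW| = 68.9 and W on the +x side, so W = (68.90, 0.000). M and B share the same x with |MB| = 31.3 and B on the −y side, so B = (0.000, -31.30). The virtual corner opposite M is at (68.90, -31.30). A1 meets WU tangentially, so TU is at right angles to WU and since A1 is tangent to LB there, TL ⟂ LB, with radius 9.0, so the center T sits 9.0 in from both sides at T = (59.90, -22.30). That places the tangent points at U = (68.90, -22.30) on WU and L = (59.90, -31.30) on LB. Then cos ∠TUB = UT·UB / (|UT||UB|), giving 7.442°.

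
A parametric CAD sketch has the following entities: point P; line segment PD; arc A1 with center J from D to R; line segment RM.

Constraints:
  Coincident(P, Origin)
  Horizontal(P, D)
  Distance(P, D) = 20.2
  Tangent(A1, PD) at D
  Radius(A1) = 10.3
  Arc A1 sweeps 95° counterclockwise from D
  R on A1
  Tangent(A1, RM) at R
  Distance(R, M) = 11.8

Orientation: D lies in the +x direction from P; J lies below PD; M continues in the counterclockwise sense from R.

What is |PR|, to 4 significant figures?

14.97

P is at the origin; P and D share the same y with |PD| = 20.2 and D on the +x side, so D = (20.20, 0.000). A1 meets PD tangentially, so JD is at right angles to PD, so J = D + (0, -10.3) = (20.20, -10.30). On A1, D sits at bearing 90° from J; a 95° counterclockwise sweep puts R at bearing 185°, so R = J + 10.3·(cos 185°, sin 185°) = (9.939, -11.20). Then |PR| = |R − P| = 14.97.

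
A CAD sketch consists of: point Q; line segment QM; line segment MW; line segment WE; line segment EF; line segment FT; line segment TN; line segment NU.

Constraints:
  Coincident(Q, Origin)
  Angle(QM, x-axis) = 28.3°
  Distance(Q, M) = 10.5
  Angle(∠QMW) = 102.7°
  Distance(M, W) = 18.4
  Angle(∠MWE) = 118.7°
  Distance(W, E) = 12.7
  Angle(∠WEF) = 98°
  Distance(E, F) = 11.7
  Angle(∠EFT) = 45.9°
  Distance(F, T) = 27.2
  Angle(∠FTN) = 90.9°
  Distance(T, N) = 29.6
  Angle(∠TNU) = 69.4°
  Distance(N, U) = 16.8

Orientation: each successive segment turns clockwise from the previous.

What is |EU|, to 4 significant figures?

15.97

Q is at the origin; QM runs at 28.3° with length 10.5, so M = (9.245, 4.978). ∠QMW = 102.7° gives MW at -49.00° from the x-axis; with |MW| = 18.4, W = (21.32, -8.909). ∠MWE = 118.7° gives WE at -110.3° from the x-axis; with |WE| = 12.7, E = (16.91, -20.82). ∠WEF = 98.0° gives EF at 167.7° from the x-axis; with |EF| = 11.7, F = (5.479, -18.33). ∠EFT = 45.9° gives FT at 33.60° from the x-axis; with |FT| = 27.2, T = (28.13, -3.275). ∠FTN = 90.9° gives TN at -55.50° from the x-axis; with |TN| = 29.6, N = (44.90, -27.67). ∠TNU = 69.4° gives NU at -166.1° from the x-axis; with |NU| = 16.8, U = (28.59, -31.71). Then |EU| = |U − E| = 15.97.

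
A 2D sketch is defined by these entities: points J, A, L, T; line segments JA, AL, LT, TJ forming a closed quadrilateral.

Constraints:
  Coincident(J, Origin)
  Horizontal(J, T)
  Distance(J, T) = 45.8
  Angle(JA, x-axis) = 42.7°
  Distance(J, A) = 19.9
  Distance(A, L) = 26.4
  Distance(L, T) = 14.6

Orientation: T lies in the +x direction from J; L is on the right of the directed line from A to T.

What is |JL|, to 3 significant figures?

33.0

Checks: |AL| = 26.40 ✓; |LT| = 14.60 ✓.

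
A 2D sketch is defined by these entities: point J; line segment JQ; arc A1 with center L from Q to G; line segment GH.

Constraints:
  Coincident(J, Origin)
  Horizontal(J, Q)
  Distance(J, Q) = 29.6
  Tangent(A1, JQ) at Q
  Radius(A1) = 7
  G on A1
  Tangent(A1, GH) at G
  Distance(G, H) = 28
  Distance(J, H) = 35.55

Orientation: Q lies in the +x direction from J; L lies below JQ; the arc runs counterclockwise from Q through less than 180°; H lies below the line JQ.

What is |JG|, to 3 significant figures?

23.4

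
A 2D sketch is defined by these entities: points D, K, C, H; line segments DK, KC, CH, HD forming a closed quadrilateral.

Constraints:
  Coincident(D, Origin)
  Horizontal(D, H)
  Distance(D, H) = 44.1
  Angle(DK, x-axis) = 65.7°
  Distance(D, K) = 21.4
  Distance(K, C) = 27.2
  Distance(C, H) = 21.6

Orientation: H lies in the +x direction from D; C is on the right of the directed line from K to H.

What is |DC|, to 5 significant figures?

23.150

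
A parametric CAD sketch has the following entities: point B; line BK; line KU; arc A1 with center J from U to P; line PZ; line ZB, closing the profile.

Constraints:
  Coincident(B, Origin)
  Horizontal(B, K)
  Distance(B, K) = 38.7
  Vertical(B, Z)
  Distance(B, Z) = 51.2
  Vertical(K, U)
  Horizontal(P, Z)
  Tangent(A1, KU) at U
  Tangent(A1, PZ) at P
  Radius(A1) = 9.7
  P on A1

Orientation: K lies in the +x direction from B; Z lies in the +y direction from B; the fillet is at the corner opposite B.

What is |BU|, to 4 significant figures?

56.74

The virtual corner opposite B is at (38.70, 51.20). Since A1 is tangent to KU there, JU ⟂ KU and A1 meets PZ tangentially, so JP is at right angles to PZ, with radius 9.7, so the center J sits 9.7 in from both sides at J = (29.00, 41.50). That places the tangent points at U = (38.70, 41.50) on KU and P = (29.00, 51.20) on PZ. Then |BU| = |U − B| = 56.74.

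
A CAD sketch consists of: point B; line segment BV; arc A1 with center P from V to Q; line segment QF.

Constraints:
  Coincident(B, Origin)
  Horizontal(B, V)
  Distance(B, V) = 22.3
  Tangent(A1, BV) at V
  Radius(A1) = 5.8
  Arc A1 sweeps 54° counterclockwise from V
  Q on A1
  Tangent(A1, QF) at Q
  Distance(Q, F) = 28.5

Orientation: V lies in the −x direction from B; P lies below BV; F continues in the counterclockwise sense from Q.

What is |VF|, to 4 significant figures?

33.28

B is at the origin; BV is horizontal with |BV| = 22.3 and V on the −x side, so V = (-22.30, 0.000). The tangent condition forces PV to be normal to BV, so P = V + (0, -5.8) = (-22.30, -5.800). On A1, V sits at bearing 90° from P; a 54° counterclockwise sweep puts Q at bearing 144°, so Q = P + 5.8·(cos 144°, sin 144°) = (-26.99, -2.391). Tangency of A1 to QF means the radius PQ is perpendicular to QF, so QF runs along (−sin 144°, cos 144°); with |QF| = 28.5, F = (-43.74, -25.45). Then |VF| = |F − V| = 33.28.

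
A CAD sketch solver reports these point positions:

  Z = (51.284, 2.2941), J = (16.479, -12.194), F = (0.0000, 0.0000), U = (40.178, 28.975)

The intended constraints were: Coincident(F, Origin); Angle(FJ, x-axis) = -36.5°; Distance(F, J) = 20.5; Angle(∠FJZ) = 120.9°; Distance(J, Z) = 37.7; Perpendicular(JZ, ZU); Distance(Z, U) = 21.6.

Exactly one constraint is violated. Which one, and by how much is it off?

Distance(Z, U) = 21.6 — off by 7.30.

F = (0.00, 0.00) ✓; FJ at -36.50° ✓; |FJ| = 20.50 ✓; ∠FJZ = 120.9° ✓; |JZ| = 37.70 ✓; ∠(JZ, ZU) = 90.00° ✓; |ZU| = 28.90 ✗.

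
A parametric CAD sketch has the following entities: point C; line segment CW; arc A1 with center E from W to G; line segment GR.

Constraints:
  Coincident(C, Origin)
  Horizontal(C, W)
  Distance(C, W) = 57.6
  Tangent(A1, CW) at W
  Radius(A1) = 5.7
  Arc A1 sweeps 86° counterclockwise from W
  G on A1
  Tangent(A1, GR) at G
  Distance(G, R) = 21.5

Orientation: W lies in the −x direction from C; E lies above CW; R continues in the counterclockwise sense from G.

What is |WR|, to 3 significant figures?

27.7

C is at the origin; CW is horizontal with |CW| = 57.6 and W on the −x side, so W = (-57.6, 0.00). The tangent condition forces EW to be normal to CW, so E = W + (0, 5.7) = (-57.6, 5.70). On A1, W sits at bearing -90° from E; an 86° counterclockwise sweep puts G at bearing -4°, so G = E + 5.7·(cos -4°, sin -4°) = (-51.9, 5.30). Tangency of A1 to GR means the radius EG is perpendicular to GR, so GR runs along (−sin -4°, cos -4°); with |GR| = 21.5, R = (-50.4, 26.8). Then |WR| = |R − W| = 27.7.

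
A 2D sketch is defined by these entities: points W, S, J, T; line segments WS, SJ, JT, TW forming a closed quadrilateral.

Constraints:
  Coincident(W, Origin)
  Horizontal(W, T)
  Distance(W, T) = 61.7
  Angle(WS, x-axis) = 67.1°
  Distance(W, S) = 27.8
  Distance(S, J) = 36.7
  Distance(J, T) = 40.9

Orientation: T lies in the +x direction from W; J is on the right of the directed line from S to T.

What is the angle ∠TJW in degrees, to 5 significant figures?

143.54°

Checks: |SJ| = 36.70 ✓; |JT| = 40.90 ✓.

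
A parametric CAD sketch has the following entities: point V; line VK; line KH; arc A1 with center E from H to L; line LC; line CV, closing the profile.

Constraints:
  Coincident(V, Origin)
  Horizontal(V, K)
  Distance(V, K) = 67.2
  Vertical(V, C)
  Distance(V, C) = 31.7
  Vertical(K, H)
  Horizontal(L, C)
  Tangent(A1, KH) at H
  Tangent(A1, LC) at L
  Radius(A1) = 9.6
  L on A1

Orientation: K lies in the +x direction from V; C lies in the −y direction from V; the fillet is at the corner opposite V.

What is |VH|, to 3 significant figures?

70.7

V is at the origin; V and K share the same y with |VK| = 67.2 and K on the +x side, so K = (67.2, 0.00). V and C share the same x with |VC| = 31.7 and C on the −y side, so C = (0.00, -31.7). The virtual corner opposite V is at (67.2, -31.7). The tangent condition forces EH to be normal to KH and A1 meets LC tangentially, so EL is at right angles to LC, with radius 9.6, so the center E sits 9.6 in from both sides at E = (57.6, -22.1). That places the tangent points at H = (67.2, -22.1) on KH and L = (57.6, -31.7) on LC. Then |VH| = |H − V| = 70.7.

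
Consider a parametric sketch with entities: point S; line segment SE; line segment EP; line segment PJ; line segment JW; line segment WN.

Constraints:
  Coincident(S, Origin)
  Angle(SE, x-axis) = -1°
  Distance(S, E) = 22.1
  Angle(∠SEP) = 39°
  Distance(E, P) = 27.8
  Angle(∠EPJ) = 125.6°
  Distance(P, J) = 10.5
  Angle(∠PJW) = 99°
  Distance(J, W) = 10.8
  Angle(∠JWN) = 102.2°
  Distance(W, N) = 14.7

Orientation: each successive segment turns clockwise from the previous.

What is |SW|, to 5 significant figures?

9.3142

S is at the origin; SE runs at -1.0° with length 22.1, so E = (22.097, -0.38570). ∠SEP = 39.0° gives EP at -142.00° from the x-axis; with |EP| = 27.8, P = (0.18994, -17.501). ∠EPJ = 125.6° gives PJ at 163.60° from the x-axis; with |PJ| = 10.5, J = (-9.8829, -14.537). ∠PJW = 99.0° gives JW at 82.600° from the x-axis; with |JW| = 10.8, W = (-8.4919, -3.8265). Then |SW| = |W − S| = 9.3142.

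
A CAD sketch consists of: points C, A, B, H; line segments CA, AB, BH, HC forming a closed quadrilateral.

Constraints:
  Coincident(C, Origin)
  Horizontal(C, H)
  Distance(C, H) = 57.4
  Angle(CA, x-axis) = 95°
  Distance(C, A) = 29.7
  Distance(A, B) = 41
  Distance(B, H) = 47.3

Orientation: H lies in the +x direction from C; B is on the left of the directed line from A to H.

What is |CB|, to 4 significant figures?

55.84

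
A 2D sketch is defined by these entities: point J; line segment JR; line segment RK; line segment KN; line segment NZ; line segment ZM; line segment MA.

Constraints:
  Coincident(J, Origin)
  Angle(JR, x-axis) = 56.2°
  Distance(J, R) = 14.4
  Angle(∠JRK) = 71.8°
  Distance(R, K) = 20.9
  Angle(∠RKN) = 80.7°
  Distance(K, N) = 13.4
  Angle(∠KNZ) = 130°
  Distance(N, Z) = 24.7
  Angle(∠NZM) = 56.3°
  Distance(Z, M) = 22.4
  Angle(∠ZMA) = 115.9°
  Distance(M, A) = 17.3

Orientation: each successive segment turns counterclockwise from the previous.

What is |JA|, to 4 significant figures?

19.73

J is at the origin; JR runs at 56.2° with length 14.4, so R = (8.011, 11.97). ∠JRK = 71.8° gives RK at 164.4° from the x-axis; with |RK| = 20.9, K = (-12.12, 17.59). ∠RKN = 80.7° gives KN at -96.30° from the x-axis; with |KN| = 13.4, N = (-13.59, 4.268). ∠KNZ = 130.0° gives NZ at -46.30° from the x-axis; with |NZ| = 24.7, Z = (3.475, -13.59). ∠NZM = 56.3° gives ZM at 77.40° from the x-axis; with |ZM| = 22.4, M = (8.361, 8.271). ∠ZMA = 115.9° gives MA at 141.5° from the x-axis; with |MA| = 17.3, A = (-5.178, 19.04). Then |JA| = |A − J| = 19.73.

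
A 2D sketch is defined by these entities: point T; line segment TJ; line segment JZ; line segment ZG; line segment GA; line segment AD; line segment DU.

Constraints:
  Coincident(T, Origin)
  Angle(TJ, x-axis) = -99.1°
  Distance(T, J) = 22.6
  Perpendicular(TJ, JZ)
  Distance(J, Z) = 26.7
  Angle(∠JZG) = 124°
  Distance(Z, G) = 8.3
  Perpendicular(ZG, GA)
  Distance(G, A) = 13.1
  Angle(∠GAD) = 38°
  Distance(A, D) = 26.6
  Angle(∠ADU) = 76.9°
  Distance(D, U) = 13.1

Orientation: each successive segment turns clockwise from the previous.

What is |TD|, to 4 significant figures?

44.26

T is at the origin; TJ runs at -99.1° with length 22.6, so J = (-3.574, -22.32). TJ is perpendicular to JZ, so JZ runs at 170.9°; with |JZ| = 26.7, Z = (-29.94, -18.09). ∠JZG = 124.0° gives ZG at 114.9° from the x-axis; with |ZG| = 8.3, G = (-33.43, -10.56). ZG is perpendicular to GA, so GA runs at 24.90°; with |GA| = 13.1, A = (-21.55, -5.049). ∠GAD = 38.0° gives AD at -117.1° from the x-axis; with |AD| = 26.6, D = (-33.67, -28.73). Then |TD| = |D − T| = 44.26.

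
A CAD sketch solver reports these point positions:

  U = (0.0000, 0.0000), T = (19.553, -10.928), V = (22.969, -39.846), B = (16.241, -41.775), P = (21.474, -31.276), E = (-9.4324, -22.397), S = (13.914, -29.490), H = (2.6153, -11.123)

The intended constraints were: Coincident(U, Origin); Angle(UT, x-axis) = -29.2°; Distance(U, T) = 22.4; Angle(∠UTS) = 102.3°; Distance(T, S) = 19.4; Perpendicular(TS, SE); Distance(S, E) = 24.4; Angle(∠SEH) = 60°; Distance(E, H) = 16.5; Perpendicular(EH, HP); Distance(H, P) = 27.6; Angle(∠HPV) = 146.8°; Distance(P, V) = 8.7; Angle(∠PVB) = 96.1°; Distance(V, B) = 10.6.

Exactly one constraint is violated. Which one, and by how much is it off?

Distance(V, B) = 10.6 — off by 3.60.

U = (0.00, 0.00) ✓; UT at -29.20° ✓; |UT| = 22.40 ✓; ∠UTS = 102.3° ✓; |TS| = 19.40 ✓; ∠(TS, SE) = 90.00° ✓; |SE| = 24.40 ✓; ∠SEH = 60.00° ✓; |EH| = 16.50 ✓; ∠(EH, HP) = 90.00° ✓; |HP| = 27.60 ✓; ∠HPV = 146.8° ✓; |PV| = 8.699 ✓; ∠PVB = 96.10° ✓; |VB| = 6.999 ✗.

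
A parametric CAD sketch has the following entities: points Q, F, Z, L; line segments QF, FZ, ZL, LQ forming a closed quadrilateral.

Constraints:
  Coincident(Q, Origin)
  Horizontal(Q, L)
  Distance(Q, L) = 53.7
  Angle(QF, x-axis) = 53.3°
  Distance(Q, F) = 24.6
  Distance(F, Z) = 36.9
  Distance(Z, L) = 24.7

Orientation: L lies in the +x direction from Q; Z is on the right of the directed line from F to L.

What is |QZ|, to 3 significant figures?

34.8

Q is at the origin; Q and L share the same y with |QL| = 53.7 and L in +x, so L = (53.7, 0). QF runs at 53.3° with |QF| = 24.6, so F = (14.7, 19.7). Z is determined by |FZ| = 36.9 and |ZL| = 24.7 together: it lies at the intersection of circle(F, 36.9) and circle(L, 24.7). With |FL| = 43.7, the foot of the radical line on FL is 30.4 from F and the perpendicular offset is √(36.9² − 30.4²) = 20.8. Taking the right-of-FL solution: Z = (32.5, -12.6).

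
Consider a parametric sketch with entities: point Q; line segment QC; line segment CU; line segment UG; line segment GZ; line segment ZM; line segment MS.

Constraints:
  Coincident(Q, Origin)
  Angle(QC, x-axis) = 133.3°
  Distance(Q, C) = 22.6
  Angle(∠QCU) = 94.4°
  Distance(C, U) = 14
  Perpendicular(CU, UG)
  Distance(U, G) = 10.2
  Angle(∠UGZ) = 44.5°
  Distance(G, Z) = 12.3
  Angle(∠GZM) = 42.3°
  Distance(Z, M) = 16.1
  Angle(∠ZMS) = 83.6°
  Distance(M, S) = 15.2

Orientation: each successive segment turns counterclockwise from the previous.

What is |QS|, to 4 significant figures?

21.30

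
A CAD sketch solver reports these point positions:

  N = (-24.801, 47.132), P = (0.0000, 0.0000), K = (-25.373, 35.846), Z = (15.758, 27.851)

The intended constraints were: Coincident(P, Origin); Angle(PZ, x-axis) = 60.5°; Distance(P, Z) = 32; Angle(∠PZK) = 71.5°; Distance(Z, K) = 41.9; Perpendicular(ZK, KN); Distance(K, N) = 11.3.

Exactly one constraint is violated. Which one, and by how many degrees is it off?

Perpendicular(ZK, KN) — off by 8.10°.

P = (0.00, 0.00) ✓; PZ at 60.50° ✓; |PZ| = 32.00 ✓; ∠PZK = 71.50° ✓; |ZK| = 41.90 ✓; ∠(ZK, KN) = 81.90° ✗; |KN| = 11.30 ✓.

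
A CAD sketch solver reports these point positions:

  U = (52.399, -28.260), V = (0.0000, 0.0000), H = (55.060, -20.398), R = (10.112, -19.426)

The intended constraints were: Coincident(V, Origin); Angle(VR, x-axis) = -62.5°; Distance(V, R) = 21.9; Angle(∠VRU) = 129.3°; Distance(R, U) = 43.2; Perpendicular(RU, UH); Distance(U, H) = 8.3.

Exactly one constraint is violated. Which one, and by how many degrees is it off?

Perpendicular(RU, UH) — off by 6.90°.

V = (0.00, 0.00) ✓; VR at -62.50° ✓; |VR| = 21.90 ✓; ∠VRU = 129.3° ✓; |RU| = 43.20 ✓; ∠(RU, UH) = 83.10° ✗; |UH| = 8.300 ✓.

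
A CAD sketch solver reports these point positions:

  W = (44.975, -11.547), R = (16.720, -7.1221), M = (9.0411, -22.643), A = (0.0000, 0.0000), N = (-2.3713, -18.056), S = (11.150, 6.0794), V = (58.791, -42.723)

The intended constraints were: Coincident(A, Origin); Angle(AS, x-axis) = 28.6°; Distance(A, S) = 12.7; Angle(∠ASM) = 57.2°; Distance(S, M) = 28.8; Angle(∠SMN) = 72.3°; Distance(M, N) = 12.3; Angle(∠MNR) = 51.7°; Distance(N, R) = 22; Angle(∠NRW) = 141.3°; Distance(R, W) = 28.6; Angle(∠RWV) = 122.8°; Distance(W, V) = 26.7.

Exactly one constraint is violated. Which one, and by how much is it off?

Distance(W, V) = 26.7 — off by 7.40.

A = (0.00, 0.00) ✓; AS at 28.60° ✓; |AS| = 12.70 ✓; ∠ASM = 57.20° ✓; |SM| = 28.80 ✓; ∠SMN = 72.30° ✓; |MN| = 12.30 ✓; ∠MNR = 51.70° ✓; |NR| = 22.00 ✓; ∠NRW = 141.3° ✓; |RW| = 28.60 ✓; ∠RWV = 122.8° ✓; |WV| = 34.10 ✗.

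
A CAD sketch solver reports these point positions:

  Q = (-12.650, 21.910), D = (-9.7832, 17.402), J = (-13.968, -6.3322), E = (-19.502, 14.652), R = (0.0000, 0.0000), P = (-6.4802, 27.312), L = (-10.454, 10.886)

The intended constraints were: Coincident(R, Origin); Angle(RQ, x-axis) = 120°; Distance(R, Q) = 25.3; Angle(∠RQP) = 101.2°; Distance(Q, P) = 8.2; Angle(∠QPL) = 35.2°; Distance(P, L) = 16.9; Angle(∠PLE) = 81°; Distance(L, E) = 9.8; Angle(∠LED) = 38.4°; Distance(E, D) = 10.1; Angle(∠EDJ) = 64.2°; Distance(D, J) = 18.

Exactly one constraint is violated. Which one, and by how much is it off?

Distance(D, J) = 18 — off by 6.10.

R = (0.00, 0.00) ✓; RQ at 120.0° ✓; |RQ| = 25.30 ✓; ∠RQP = 101.2° ✓; |QP| = 8.200 ✓; ∠QPL = 35.20° ✓; |PL| = 16.90 ✓; ∠PLE = 81.00° ✓; |LE| = 9.800 ✓; ∠LED = 38.40° ✓; |ED| = 10.10 ✓; ∠EDJ = 64.20° ✓; |DJ| = 24.10 ✗.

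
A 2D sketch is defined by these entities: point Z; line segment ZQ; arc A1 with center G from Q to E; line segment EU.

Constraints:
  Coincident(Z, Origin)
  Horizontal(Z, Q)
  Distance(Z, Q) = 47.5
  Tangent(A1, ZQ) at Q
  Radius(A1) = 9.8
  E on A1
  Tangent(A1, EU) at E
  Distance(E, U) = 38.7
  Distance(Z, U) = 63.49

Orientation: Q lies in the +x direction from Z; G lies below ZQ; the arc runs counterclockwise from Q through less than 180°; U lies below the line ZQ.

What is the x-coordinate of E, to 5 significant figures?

37.722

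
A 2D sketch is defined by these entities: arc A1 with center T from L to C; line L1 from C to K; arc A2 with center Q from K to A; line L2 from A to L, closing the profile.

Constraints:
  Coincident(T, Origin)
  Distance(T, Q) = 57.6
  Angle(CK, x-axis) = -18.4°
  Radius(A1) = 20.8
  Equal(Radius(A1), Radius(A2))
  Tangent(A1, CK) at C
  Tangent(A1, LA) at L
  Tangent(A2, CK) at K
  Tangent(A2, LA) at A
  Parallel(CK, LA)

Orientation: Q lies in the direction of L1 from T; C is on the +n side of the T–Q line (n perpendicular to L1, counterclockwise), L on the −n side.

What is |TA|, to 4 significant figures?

61.24

Tangency of A1 to both parallel lines with radius 20.8 puts C and L at T ± 20.8·n: C = (6.565, 19.74), L = (-6.565, -19.74). Equal radii place K and A the same way about Q: K = Q + 20.8·n = (61.22, 1.555), A = Q − 20.8·n = (48.09, -37.92). Then |TA| = |A − T| = 61.24.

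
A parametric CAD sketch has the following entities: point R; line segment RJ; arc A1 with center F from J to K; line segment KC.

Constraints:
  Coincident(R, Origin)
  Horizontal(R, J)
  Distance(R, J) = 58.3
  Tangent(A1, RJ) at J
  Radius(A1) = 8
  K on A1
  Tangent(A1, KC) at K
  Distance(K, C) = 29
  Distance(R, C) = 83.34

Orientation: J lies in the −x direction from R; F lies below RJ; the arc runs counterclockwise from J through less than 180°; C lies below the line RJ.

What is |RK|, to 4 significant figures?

65.81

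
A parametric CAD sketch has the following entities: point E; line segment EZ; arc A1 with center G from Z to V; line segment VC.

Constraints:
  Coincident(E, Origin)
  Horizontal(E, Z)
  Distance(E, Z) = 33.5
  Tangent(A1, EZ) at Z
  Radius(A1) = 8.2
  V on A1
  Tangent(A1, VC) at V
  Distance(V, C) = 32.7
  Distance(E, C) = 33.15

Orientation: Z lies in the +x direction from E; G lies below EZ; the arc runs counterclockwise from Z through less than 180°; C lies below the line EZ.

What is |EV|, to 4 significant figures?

26.80

E is at the origin; E and Z share the same y with |EZ| = 33.5 and Z on the +x side, so Z = (33.50, 0.000). Tangency of A1 to EZ means the radius GZ is perpendicular to EZ, so G = Z + (0, -8.2) = (33.50, -8.200). Since GV ⟂ VC (tangency), |GC| = √(8.2² + 32.7²) = 33.71 regardless of where V sits on A1. So C lies on both circle(E, 33.15) and circle(G, 33.71); the below-EZ intersection is C = (9.412, -31.79). V is the foot of the tangent from C: V = (26.51, -3.912).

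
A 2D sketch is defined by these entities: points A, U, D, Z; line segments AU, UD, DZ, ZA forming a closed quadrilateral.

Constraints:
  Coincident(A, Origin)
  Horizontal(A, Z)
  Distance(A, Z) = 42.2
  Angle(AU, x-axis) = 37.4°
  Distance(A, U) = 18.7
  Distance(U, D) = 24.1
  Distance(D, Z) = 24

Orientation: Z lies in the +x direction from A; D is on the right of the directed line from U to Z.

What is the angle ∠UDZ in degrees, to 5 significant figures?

75.988°

A is at the origin; AZ is horizontal with |AZ| = 42.2 and Z in +x, so Z = (42.2, 0). AU runs at 37.4° with |AU| = 18.7, so U = (14.856, 11.358). D is determined by |UD| = 24.1 and |DZ| = 24.0 together: it lies at the intersection of circle(U, 24.1) and circle(Z, 24.0). With |UZ| = 29.609, the foot of the radical line on UZ is 14.886 from U and the perpendicular offset is √(24.1² − 14.886²) = 18.953. Taking the right-of-UZ solution: D = (21.333, -11.855).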